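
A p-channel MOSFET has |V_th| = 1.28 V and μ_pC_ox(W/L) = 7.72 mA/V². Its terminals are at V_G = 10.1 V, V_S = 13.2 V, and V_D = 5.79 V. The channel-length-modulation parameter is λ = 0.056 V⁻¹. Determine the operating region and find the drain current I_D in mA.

Saturation; I_D = 18.1 mA

V_SG = V_S − V_G = 13.2 − 10.1 = 3.1 V; V_SD = V_S − V_D = 13.2 − 5.79 = 7.41 V.
V_ov = V_SG − |V_th| = 3.1 − 1.28 = 1.82 V.
Since V_SD = 7.41 V ≥ V_ov = 1.82 V, the device is in saturation.
I_D = ½ k_p V_ov² (1 + λ V_SD) = 0.5 × 7.72 × 1.82² × (1 + 0.056 × 7.41) = 18.1 mA.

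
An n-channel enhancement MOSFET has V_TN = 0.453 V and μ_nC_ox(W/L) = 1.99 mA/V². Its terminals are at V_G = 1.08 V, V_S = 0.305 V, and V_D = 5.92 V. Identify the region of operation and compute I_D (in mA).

V_GS = V_G − V_S = 1.08 − 0.305 = 0.775 V; V_DS = V_D − V_S = 5.92 − 0.305 = 5.62 V.
V_ov = V_GS − V_TN = 0.775 − 0.453 = 0.322 V.
Since V_DS = 5.62 V ≥ V_ov = 0.322 V, the device is in saturation.
I_D = ½ k_n V_ov² = 0.5 × 1.99 × 0.322² = 0.103 mA.

Saturation; I_D = 0.103 mA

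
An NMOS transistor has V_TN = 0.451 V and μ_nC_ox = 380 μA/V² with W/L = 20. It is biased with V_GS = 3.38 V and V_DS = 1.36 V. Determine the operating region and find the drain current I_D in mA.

k_n = μ_nC_ox · (W/L) = 7.6 mA/V².
V_ov = V_GS − V_TN = 3.38 − 0.451 = 2.93 V.
Since V_DS = 1.36 V < V_ov = 2.93 V, the device is in the triode region.
I_D = k_n [V_ov · V_DS − ½ V_DS²] = 7.6 × [2.93 × 1.36 − 0.5 × 1.36²] = 23.2 mA.

Triode; I_D = 23.2 mA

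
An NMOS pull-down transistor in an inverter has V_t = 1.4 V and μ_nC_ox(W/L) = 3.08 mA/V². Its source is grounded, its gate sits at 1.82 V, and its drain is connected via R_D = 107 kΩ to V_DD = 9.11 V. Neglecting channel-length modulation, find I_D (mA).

V_GS = V_G = 1.82 V, so V_ov = 1.82 − 1.4 = 0.42 V.
Assume saturation: I_D = ½ k_n V_ov² = 0.5 × 3.08 × 0.42² = 0.272 mA, giving V_DS = V_DD − I_D R_D = 9.11 − 0.272 × 107 = -20 V.
But -20 V < V_ov = 0.42 V, so the device is actually in triode.
In triode I_D = k_n[V_ov V_DS − ½ V_DS²] and I_D = (V_DD − V_DS)/R_D. Equating: 165 V_DS² − 139.4 V_DS + 9.11 = 0, giving V_DS = 0.0714 V (the root below V_ov).
I_D = (9.11 − 0.0714) / 107 = 0.0845 mA.

I_D = 0.0845 mA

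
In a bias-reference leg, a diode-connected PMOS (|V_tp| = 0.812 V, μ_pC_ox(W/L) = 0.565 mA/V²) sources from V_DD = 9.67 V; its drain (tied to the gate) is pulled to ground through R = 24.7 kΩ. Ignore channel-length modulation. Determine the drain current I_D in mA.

I_D = 0.316 mA

With gate tied to drain, V_SG = V_SD ≥ V_SG − |V_tp|, so the device is in saturation.
KCL at the drain: ½ k_p (V_SG − |V_tp|)² = (V_DD − V_SG)/R.
Let x = V_SG − 0.812. Then 6.98 x² + x − 8.858 = 0, giving x = 1.06 V (positive root), so V_SG = 1.87 V.
I_D = (V_DD − V_SG)/R = (9.67 − 1.87) / 24.7 = 0.316 mA.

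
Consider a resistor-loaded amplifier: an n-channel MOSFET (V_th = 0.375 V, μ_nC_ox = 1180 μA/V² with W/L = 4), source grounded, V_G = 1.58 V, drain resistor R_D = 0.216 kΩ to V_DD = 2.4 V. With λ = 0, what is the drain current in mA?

V_GS = V_G = 1.58 V, so V_ov = 1.58 − 0.375 = 1.21 V.
k_n = μ_nC_ox · (W/L) = 4.72 mA/V².
Assume saturation: I_D = ½ k_n V_ov² = 0.5 × 4.72 × 1.21² = 3.43 mA, giving V_DS = V_DD − I_D R_D = 2.4 − 3.43 × 0.216 = 1.66 V.
V_DS = 1.66 V ≥ V_ov = 1.21 V, confirming saturation.

I_D = 3.43 mA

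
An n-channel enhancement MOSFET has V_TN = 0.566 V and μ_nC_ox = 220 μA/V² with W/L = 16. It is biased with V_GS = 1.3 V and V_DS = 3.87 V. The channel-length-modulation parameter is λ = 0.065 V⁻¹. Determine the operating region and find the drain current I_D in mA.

Saturation; I_D = 1.19 mA

k_n = μ_nC_ox · (W/L) = 3.52 mA/V².
V_ov = V_GS − V_TN = 1.3 − 0.566 = 0.734 V.
Since V_DS = 3.87 V ≥ V_ov = 0.734 V, the device is in saturation.
I_D = ½ k_n V_ov² (1 + λ V_DS) = 0.5 × 3.52 × 0.734² × (1 + 0.065 × 3.87) = 1.19 mA.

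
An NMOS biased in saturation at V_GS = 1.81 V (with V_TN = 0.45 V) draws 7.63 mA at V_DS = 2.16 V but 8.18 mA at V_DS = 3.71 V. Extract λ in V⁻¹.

With V_GS fixed, I_D ∝ (1 + λ V_DS) in saturation, so I_D2/I_D1 = (1 + λ V_DS2)/(1 + λ V_DS1).
8.18/7.63 = 1.072 = (1 + 3.71 λ)/(1 + 2.16 λ).
Solving: λ (I_D1 V_DS2 − I_D2 V_DS1) = I_D2 − I_D1, so λ = (8.18 − 7.63) / (7.63 × 3.71 − 8.18 × 2.16) = 0.55 / 10.6 = 0.0517 V⁻¹.

λ = 0.0517 V⁻¹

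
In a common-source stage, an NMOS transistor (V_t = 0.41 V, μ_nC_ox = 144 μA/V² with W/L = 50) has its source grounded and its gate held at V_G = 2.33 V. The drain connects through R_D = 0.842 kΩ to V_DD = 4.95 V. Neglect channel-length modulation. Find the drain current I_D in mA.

I_D = 5.36 mA

V_GS = V_G = 2.33 V, so V_ov = 2.33 − 0.41 = 1.92 V.
k_n = μ_nC_ox · (W/L) = 7.2 mA/V².
Assume saturation: I_D = ½ k_n V_ov² = 0.5 × 7.2 × 1.92² = 13.3 mA, giving V_DS = V_DD − I_D R_D = 4.95 − 13.3 × 0.842 = -6.22 V.
But -6.22 V < V_ov = 1.92 V, so the device is actually in triode.
In triode I_D = k_n[V_ov V_DS − ½ V_DS²] and I_D = (V_DD − V_DS)/R_D. Equating: 3.03 V_DS² − 12.64 V_DS + 4.95 = 0, giving V_DS = 0.438 V (the root below V_ov).
I_D = (4.95 − 0.438) / 0.842 = 5.36 mA.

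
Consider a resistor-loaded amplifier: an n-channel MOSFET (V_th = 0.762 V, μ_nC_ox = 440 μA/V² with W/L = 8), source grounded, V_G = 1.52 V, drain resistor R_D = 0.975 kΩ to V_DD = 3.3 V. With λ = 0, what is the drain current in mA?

I_D = 1.01 mA

V_GS = V_G = 1.52 V, so V_ov = 1.52 − 0.762 = 0.758 V.
k_n = μ_nC_ox · (W/L) = 3.52 mA/V².
Assume saturation: I_D = ½ k_n V_ov² = 0.5 × 3.52 × 0.758² = 1.01 mA, giving V_DS = V_DD − I_D R_D = 3.3 − 1.01 × 0.975 = 2.31 V.
V_DS = 2.31 V ≥ V_ov = 0.758 V, confirming saturation.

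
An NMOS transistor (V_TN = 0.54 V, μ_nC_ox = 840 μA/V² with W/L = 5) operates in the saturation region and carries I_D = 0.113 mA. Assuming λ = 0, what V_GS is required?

k_n = μ_nC_ox · (W/L) = 4.2 mA/V².
In saturation I_D = ½ k_n (V_GS − V_TN)², so V_GS − V_TN = √(2 I_D / k_n) = √(2 × 0.113 / 4.2) = 0.232 V.
V_GS = 0.54 + 0.232 = 0.772 V.

V_GS = 0.772 V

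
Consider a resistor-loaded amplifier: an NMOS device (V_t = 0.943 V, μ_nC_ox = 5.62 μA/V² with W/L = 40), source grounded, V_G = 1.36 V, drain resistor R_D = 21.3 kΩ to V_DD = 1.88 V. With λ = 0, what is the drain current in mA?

I_D = 0.0195 mA

V_GS = V_G = 1.36 V, so V_ov = 1.36 − 0.943 = 0.417 V.
k_n = μ_nC_ox · (W/L) = 0.2248 mA/V².
Assume saturation: I_D = ½ k_n V_ov² = 0.5 × 0.2248 × 0.417² = 0.0195 mA, giving V_DS = V_DD − I_D R_D = 1.88 − 0.0195 × 21.3 = 1.46 V.
V_DS = 1.46 V ≥ V_ov = 0.417 V, confirming saturation.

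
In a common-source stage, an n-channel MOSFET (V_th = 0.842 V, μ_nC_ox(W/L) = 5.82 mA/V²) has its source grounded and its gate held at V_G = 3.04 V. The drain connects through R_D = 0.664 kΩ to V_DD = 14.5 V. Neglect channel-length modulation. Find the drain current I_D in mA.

V_GS = V_G = 3.04 V, so V_ov = 3.04 − 0.842 = 2.2 V.
Assume saturation: I_D = ½ k_n V_ov² = 0.5 × 5.82 × 2.2² = 14.1 mA, giving V_DS = V_DD − I_D R_D = 14.5 − 14.1 × 0.664 = 5.16 V.
V_DS = 5.16 V ≥ V_ov = 2.2 V, confirming saturation.

I_D = 14.1 mA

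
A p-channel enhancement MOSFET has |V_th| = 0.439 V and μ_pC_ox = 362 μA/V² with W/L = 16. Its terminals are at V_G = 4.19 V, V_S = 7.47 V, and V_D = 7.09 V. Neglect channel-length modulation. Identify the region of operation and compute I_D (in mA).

Triode; I_D = 5.83 mA

V_SG = V_S − V_G = 7.47 − 4.19 = 3.28 V; V_SD = V_S − V_D = 7.47 − 7.09 = 0.38 V.
k_p = μ_pC_ox · (W/L) = 5.792 mA/V².
V_ov = V_SG − |V_th| = 3.28 − 0.439 = 2.84 V.
Since V_SD = 0.38 V < V_ov = 2.84 V, the device is in the triode region.
I_D = k_p [V_ov · V_SD − ½ V_SD²] = 5.792 × [2.84 × 0.38 − 0.5 × 0.38²] = 5.83 mA.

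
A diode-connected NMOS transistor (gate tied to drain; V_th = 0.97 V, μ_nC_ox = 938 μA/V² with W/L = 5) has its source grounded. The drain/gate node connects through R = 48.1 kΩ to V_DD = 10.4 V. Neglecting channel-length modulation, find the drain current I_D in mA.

I_D = 0.190 mA

With gate tied to drain, V_GS = V_DS ≥ V_GS − V_th, so the device is in saturation.
k_n = μ_nC_ox · (W/L) = 4.69 mA/V².
KCL at the drain: ½ k_n (V_GS − V_th)² = (V_DD − V_GS)/R.
Let x = V_GS − 0.97. Then 113 x² + x − 9.43 = 0, giving x = 0.285 V (positive root), so V_GS = 1.25 V.
I_D = (V_DD − V_GS)/R = (10.4 − 1.25) / 48.1 = 0.19 mA.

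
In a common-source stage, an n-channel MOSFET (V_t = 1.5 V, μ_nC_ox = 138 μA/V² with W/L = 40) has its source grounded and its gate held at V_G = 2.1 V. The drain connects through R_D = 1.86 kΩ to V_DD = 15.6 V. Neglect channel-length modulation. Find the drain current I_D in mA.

I_D = 0.994 mA

V_GS = V_G = 2.1 V, so V_ov = 2.1 − 1.5 = 0.6 V.
k_n = μ_nC_ox · (W/L) = 5.52 mA/V².
Assume saturation: I_D = ½ k_n V_ov² = 0.5 × 5.52 × 0.6² = 0.994 mA, giving V_DS = V_DD − I_D R_D = 15.6 − 0.994 × 1.86 = 13.8 V.
V_DS = 13.8 V ≥ V_ov = 0.6 V, confirming saturation.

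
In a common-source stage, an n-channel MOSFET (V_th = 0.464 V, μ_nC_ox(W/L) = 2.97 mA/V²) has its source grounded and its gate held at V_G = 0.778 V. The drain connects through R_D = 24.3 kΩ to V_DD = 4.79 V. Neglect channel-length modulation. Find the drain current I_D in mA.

I_D = 0.146 mA

V_GS = V_G = 0.778 V, so V_ov = 0.778 − 0.464 = 0.314 V.
Assume saturation: I_D = ½ k_n V_ov² = 0.5 × 2.97 × 0.314² = 0.146 mA, giving V_DS = V_DD − I_D R_D = 4.79 − 0.146 × 24.3 = 1.23 V.
V_DS = 1.23 V ≥ V_ov = 0.314 V, confirming saturation.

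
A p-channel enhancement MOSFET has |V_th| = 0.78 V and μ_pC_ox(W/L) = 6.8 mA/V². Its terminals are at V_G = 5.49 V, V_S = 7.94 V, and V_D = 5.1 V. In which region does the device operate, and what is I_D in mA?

V_SG = V_S − V_G = 7.94 − 5.49 = 2.45 V; V_SD = V_S − V_D = 7.94 − 5.1 = 2.84 V.
V_ov = V_SG − |V_th| = 2.45 − 0.78 = 1.67 V.
Since V_SD = 2.84 V ≥ V_ov = 1.67 V, the device is in saturation.
I_D = ½ k_p V_ov² = 0.5 × 6.8 × 1.67² = 9.48 mA.

Saturation; I_D = 9.48 mA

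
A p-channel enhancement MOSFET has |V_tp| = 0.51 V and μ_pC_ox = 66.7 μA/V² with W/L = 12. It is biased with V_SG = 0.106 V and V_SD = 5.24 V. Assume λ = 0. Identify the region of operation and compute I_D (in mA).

Cutoff; I_D = 0 mA

V_SG = 0.106 V < |V_tp| = 0.51 V, so the transistor is in cutoff.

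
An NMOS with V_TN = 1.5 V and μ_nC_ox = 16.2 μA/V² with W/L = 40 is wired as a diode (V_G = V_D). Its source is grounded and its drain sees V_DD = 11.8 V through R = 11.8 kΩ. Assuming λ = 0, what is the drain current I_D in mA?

I_D = 0.744 mA

With gate tied to drain, V_GS = V_DS ≥ V_GS − V_TN, so the device is in saturation.
k_n = μ_nC_ox · (W/L) = 0.648 mA/V².
KCL at the drain: ½ k_n (V_GS − V_TN)² = (V_DD − V_GS)/R.
Let x = V_GS − 1.5. Then 3.82 x² + x − 10.3 = 0, giving x = 1.52 V (positive root), so V_GS = 3.02 V.
I_D = (V_DD − V_GS)/R = (11.8 − 3.02) / 11.8 = 0.744 mA.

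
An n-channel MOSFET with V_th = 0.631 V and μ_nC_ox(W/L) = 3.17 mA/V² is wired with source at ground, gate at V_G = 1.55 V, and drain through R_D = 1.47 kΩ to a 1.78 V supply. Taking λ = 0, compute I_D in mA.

I_D = 0.931 mA

V_GS = V_G = 1.55 V, so V_ov = 1.55 − 0.631 = 0.919 V.
Assume saturation: I_D = ½ k_n V_ov² = 0.5 × 3.17 × 0.919² = 1.34 mA, giving V_DS = V_DD − I_D R_D = 1.78 − 1.34 × 1.47 = -0.188 V.
But -0.188 V < V_ov = 0.919 V, so the device is actually in triode.
In triode I_D = k_n[V_ov V_DS − ½ V_DS²] and I_D = (V_DD − V_DS)/R_D. Equating: 2.33 V_DS² − 5.282 V_DS + 1.78 = 0, giving V_DS = 0.412 V (the root below V_ov).
I_D = (1.78 − 0.412) / 1.47 = 0.931 mA.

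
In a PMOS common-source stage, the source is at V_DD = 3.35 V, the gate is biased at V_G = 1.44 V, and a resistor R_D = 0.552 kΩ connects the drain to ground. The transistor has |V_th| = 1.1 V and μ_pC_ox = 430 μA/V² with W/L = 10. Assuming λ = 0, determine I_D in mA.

I_D = 1.41 mA

V_SG = V_DD − V_G = 3.35 − 1.44 = 1.91 V, so V_ov = 1.91 − 1.1 = 0.81 V.
k_p = μ_pC_ox · (W/L) = 4.3 mA/V².
Assume saturation: I_D = ½ k_p V_ov² = 0.5 × 4.3 × 0.81² = 1.41 mA, giving V_SD = V_DD − I_D R_D = 3.35 − 1.41 × 0.552 = 2.57 V.
V_SD = 2.57 V ≥ V_ov = 0.81 V, confirming saturation.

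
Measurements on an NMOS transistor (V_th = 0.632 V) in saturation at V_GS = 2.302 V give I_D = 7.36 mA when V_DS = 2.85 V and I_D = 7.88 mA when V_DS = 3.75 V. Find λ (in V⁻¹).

λ = 0.101 V⁻¹

With V_GS fixed, I_D ∝ (1 + λ V_DS) in saturation, so I_D2/I_D1 = (1 + λ V_DS2)/(1 + λ V_DS1).
7.88/7.36 = 1.071 = (1 + 3.75 λ)/(1 + 2.85 λ).
Solving: λ (I_D1 V_DS2 − I_D2 V_DS1) = I_D2 − I_D1, so λ = (7.88 − 7.36) / (7.36 × 3.75 − 7.88 × 2.85) = 0.52 / 5.14 = 0.101 V⁻¹.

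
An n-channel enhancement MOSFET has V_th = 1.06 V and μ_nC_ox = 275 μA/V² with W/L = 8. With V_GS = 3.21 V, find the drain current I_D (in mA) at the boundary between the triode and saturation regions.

I_D = 5.08 mA

At the boundary V_DS = V_ov = V_GS − V_th = 3.21 − 1.06 = 2.15 V.
k_n = μ_nC_ox · (W/L) = 2.2 mA/V².
I_D = ½ k_n V_ov² = 0.5 × 2.2 × 2.15² = 5.08 mA.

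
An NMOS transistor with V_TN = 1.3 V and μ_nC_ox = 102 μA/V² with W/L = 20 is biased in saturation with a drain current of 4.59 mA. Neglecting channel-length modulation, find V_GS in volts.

V_GS = 3.42 V

k_n = μ_nC_ox · (W/L) = 2.04 mA/V².
In saturation I_D = ½ k_n (V_GS − V_TN)², so V_GS − V_TN = √(2 I_D / k_n) = √(2 × 4.59 / 2.04) = 2.12 V.
V_GS = 1.3 + 2.12 = 3.42 V.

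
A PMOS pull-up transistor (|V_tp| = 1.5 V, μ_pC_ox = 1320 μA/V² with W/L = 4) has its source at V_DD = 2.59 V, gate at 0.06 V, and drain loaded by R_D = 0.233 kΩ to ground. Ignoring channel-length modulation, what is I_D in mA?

V_SG = V_DD − V_G = 2.59 − 0.06 = 2.53 V, so V_ov = 2.53 − 1.5 = 1.03 V.
k_p = μ_pC_ox · (W/L) = 5.28 mA/V².
Assume saturation: I_D = ½ k_p V_ov² = 0.5 × 5.28 × 1.03² = 2.8 mA, giving V_SD = V_DD − I_D R_D = 2.59 − 2.8 × 0.233 = 1.94 V.
V_SD = 1.94 V ≥ V_ov = 1.03 V, confirming saturation.

I_D = 2.80 mA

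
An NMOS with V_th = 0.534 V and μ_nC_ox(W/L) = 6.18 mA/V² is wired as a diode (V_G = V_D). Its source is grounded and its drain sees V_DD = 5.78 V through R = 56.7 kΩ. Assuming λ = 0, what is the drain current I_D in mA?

I_D = 0.0895 mA

With gate tied to drain, V_GS = V_DS ≥ V_GS − V_th, so the device is in saturation.
KCL at the drain: ½ k_n (V_GS − V_th)² = (V_DD − V_GS)/R.
Let x = V_GS − 0.534. Then 175 x² + x − 5.246 = 0, giving x = 0.17 V (positive root), so V_GS = 0.704 V.
I_D = (V_DD − V_GS)/R = (5.78 − 0.704) / 56.7 = 0.0895 mA.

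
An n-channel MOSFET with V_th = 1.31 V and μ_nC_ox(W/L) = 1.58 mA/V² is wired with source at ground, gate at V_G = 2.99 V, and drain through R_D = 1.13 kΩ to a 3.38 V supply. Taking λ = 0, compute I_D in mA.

I_D = 1.99 mA

V_GS = V_G = 2.99 V, so V_ov = 2.99 − 1.31 = 1.68 V.
Assume saturation: I_D = ½ k_n V_ov² = 0.5 × 1.58 × 1.68² = 2.23 mA, giving V_DS = V_DD − I_D R_D = 3.38 − 2.23 × 1.13 = 0.86 V.
But 0.86 V < V_ov = 1.68 V, so the device is actually in triode.
In triode I_D = k_n[V_ov V_DS − ½ V_DS²] and I_D = (V_DD − V_DS)/R_D. Equating: 0.893 V_DS² − 3.999 V_DS + 3.38 = 0, giving V_DS = 1.13 V (the root below V_ov).
I_D = (3.38 − 1.13) / 1.13 = 1.99 mA.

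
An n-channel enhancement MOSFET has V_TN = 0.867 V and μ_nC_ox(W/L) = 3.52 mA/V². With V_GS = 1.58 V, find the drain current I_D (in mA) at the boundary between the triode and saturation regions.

I_D = 0.895 mA

At the boundary V_DS = V_ov = V_GS − V_TN = 1.58 − 0.867 = 0.713 V.
I_D = ½ k_n V_ov² = 0.5 × 3.52 × 0.713² = 0.895 mA.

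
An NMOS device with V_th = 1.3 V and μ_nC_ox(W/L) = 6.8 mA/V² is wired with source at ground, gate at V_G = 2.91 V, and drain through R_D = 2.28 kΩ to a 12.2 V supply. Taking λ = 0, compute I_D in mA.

V_GS = V_G = 2.91 V, so V_ov = 2.91 − 1.3 = 1.61 V.
Assume saturation: I_D = ½ k_n V_ov² = 0.5 × 6.8 × 1.61² = 8.81 mA, giving V_DS = V_DD − I_D R_D = 12.2 − 8.81 × 2.28 = -7.89 V.
But -7.89 V < V_ov = 1.61 V, so the device is actually in triode.
In triode I_D = k_n[V_ov V_DS − ½ V_DS²] and I_D = (V_DD − V_DS)/R_D. Equating: 7.75 V_DS² − 25.96 V_DS + 12.2 = 0, giving V_DS = 0.565 V (the root below V_ov).
I_D = (12.2 − 0.565) / 2.28 = 5.1 mA.

I_D = 5.10 mA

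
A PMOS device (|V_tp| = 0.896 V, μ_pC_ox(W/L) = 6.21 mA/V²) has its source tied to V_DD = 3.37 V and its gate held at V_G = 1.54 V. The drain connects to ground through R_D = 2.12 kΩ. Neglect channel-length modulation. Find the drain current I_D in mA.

I_D = 1.45 mA

V_SG = V_DD − V_G = 3.37 − 1.54 = 1.83 V, so V_ov = 1.83 − 0.896 = 0.934 V.
Assume saturation: I_D = ½ k_p V_ov² = 0.5 × 6.21 × 0.934² = 2.71 mA, giving V_SD = V_DD − I_D R_D = 3.37 − 2.71 × 2.12 = -2.37 V.
But -2.37 V < V_ov = 0.934 V, so the device is actually in triode.
In triode I_D = k_p[V_ov V_SD − ½ V_SD²] and I_D = (V_DD − V_SD)/R_D. Equating: 6.58 V_SD² − 13.3 V_SD + 3.37 = 0, giving V_SD = 0.297 V (the root below V_ov).
I_D = (3.37 − 0.297) / 2.12 = 1.45 mA.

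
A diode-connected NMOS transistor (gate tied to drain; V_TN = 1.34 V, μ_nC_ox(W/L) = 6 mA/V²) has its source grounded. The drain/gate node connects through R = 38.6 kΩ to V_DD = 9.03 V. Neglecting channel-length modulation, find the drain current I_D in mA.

With gate tied to drain, V_GS = V_DS ≥ V_GS − V_TN, so the device is in saturation.
KCL at the drain: ½ k_n (V_GS − V_TN)² = (V_DD − V_GS)/R.
Let x = V_GS − 1.34. Then 116 x² + x − 7.69 = 0, giving x = 0.253 V (positive root), so V_GS = 1.59 V.
I_D = (V_DD − V_GS)/R = (9.03 − 1.59) / 38.6 = 0.193 mA.

I_D = 0.193 mA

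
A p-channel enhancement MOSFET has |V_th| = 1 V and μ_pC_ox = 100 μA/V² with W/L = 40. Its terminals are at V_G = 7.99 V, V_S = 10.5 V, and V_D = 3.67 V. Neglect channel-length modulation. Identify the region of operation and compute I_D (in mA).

V_SG = V_S − V_G = 10.5 − 7.99 = 2.51 V; V_SD = V_S − V_D = 10.5 − 3.67 = 6.83 V.
k_p = μ_pC_ox · (W/L) = 4 mA/V².
V_ov = V_SG − |V_th| = 2.51 − 1 = 1.51 V.
Since V_SD = 6.83 V ≥ V_ov = 1.51 V, the device is in saturation.
I_D = ½ k_p V_ov² = 0.5 × 4 × 1.51² = 4.56 mA.

Saturation; I_D = 4.56 mA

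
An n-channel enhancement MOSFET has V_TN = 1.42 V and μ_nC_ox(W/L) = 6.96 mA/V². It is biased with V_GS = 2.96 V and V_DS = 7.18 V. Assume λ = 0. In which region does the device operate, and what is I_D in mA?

V_ov = V_GS − V_TN = 2.96 − 1.42 = 1.54 V.
Since V_DS = 7.18 V ≥ V_ov = 1.54 V, the device is in saturation.
I_D = ½ k_n V_ov² = 0.5 × 6.96 × 1.54² = 8.25 mA.

Saturation; I_D = 8.25 mA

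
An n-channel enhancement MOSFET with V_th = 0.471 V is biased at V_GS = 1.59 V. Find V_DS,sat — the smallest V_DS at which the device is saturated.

The boundary between triode and saturation is V_DS = V_GS − V_th = V_ov.
V_ov = 1.59 − 0.471 = 1.12 V.

V_DS,sat = 1.12 V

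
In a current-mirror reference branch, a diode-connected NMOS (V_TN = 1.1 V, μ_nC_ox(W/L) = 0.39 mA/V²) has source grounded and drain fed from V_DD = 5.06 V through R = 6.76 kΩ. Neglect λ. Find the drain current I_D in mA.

I_D = 0.379 mA

With gate tied to drain, V_GS = V_DS ≥ V_GS − V_TN, so the device is in saturation.
KCL at the drain: ½ k_n (V_GS − V_TN)² = (V_DD − V_GS)/R.
Let x = V_GS − 1.1. Then 1.32 x² + x − 3.96 = 0, giving x = 1.39 V (positive root), so V_GS = 2.49 V.
I_D = (V_DD − V_GS)/R = (5.06 − 2.49) / 6.76 = 0.379 mA.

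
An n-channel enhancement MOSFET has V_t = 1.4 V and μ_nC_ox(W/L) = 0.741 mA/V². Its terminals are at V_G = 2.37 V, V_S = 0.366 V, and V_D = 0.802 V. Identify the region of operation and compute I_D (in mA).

V_GS = V_G − V_S = 2.37 − 0.366 = 2 V; V_DS = V_D − V_S = 0.802 − 0.366 = 0.436 V.
V_ov = V_GS − V_t = 2 − 1.4 = 0.604 V.
Since V_DS = 0.436 V < V_ov = 0.604 V, the device is in the triode region.
I_D = k_n [V_ov · V_DS − ½ V_DS²] = 0.741 × [0.604 × 0.436 − 0.5 × 0.436²] = 0.125 mA.

Triode; I_D = 0.125 mA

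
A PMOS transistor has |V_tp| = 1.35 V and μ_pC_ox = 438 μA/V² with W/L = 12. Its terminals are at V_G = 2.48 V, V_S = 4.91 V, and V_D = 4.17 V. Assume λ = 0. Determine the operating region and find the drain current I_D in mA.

Triode; I_D = 2.76 mA

V_SG = V_S − V_G = 4.91 − 2.48 = 2.43 V; V_SD = V_S − V_D = 4.91 − 4.17 = 0.74 V.
k_p = μ_pC_ox · (W/L) = 5.256 mA/V².
V_ov = V_SG − |V_tp| = 2.43 − 1.35 = 1.08 V.
Since V_SD = 0.74 V < V_ov = 1.08 V, the device is in the triode region.
I_D = k_p [V_ov · V_SD − ½ V_SD²] = 5.256 × [1.08 × 0.74 − 0.5 × 0.74²] = 2.76 mA.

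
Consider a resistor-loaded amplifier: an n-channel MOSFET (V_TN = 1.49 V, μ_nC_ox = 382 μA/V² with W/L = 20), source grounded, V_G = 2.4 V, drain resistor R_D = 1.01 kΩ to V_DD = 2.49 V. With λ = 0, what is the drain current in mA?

I_D = 2.09 mA

V_GS = V_G = 2.4 V, so V_ov = 2.4 − 1.49 = 0.91 V.
k_n = μ_nC_ox · (W/L) = 7.64 mA/V².
Assume saturation: I_D = ½ k_n V_ov² = 0.5 × 7.64 × 0.91² = 3.16 mA, giving V_DS = V_DD − I_D R_D = 2.49 − 3.16 × 1.01 = -0.705 V.
But -0.705 V < V_ov = 0.91 V, so the device is actually in triode.
In triode I_D = k_n[V_ov V_DS − ½ V_DS²] and I_D = (V_DD − V_DS)/R_D. Equating: 3.86 V_DS² − 8.022 V_DS + 2.49 = 0, giving V_DS = 0.38 V (the root below V_ov).
I_D = (2.49 − 0.38) / 1.01 = 2.09 mA.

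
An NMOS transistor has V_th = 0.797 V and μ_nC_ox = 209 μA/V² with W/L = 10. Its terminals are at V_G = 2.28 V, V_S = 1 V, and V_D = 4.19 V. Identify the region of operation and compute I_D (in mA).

V_GS = V_G − V_S = 2.28 − 1 = 1.28 V; V_DS = V_D − V_S = 4.19 − 1 = 3.19 V.
k_n = μ_nC_ox · (W/L) = 2.09 mA/V².
V_ov = V_GS − V_th = 1.28 − 0.797 = 0.483 V.
Since V_DS = 3.19 V ≥ V_ov = 0.483 V, the device is in saturation.
I_D = ½ k_n V_ov² = 0.5 × 2.09 × 0.483² = 0.244 mA.

Saturation; I_D = 0.244 mA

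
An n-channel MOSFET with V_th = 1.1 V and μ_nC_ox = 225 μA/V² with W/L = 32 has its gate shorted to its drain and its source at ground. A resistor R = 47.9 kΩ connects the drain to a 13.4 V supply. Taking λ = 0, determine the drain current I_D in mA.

With gate tied to drain, V_GS = V_DS ≥ V_GS − V_th, so the device is in saturation.
k_n = μ_nC_ox · (W/L) = 7.2 mA/V².
KCL at the drain: ½ k_n (V_GS − V_th)² = (V_DD − V_GS)/R.
Let x = V_GS − 1.1. Then 172 x² + x − 12.3 = 0, giving x = 0.264 V (positive root), so V_GS = 1.36 V.
I_D = (V_DD − V_GS)/R = (13.4 − 1.36) / 47.9 = 0.251 mA.

I_D = 0.251 mA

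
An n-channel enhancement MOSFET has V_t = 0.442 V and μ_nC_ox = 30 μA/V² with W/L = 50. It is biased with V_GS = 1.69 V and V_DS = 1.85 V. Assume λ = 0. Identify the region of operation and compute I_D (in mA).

k_n = μ_nC_ox · (W/L) = 1.5 mA/V².
V_ov = V_GS − V_t = 1.69 − 0.442 = 1.25 V.
Since V_DS = 1.85 V ≥ V_ov = 1.25 V, the device is in saturation.
I_D = ½ k_n V_ov² = 0.5 × 1.5 × 1.25² = 1.17 mA.

Saturation; I_D = 1.17 mA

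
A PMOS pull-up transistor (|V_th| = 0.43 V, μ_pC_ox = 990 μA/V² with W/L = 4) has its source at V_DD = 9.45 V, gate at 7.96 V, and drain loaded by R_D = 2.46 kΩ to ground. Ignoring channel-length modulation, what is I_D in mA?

V_SG = V_DD − V_G = 9.45 − 7.96 = 1.49 V, so V_ov = 1.49 − 0.43 = 1.06 V.
k_p = μ_pC_ox · (W/L) = 3.96 mA/V².
Assume saturation: I_D = ½ k_p V_ov² = 0.5 × 3.96 × 1.06² = 2.22 mA, giving V_SD = V_DD − I_D R_D = 9.45 − 2.22 × 2.46 = 3.98 V.
V_SD = 3.98 V ≥ V_ov = 1.06 V, confirming saturation.

I_D = 2.22 mA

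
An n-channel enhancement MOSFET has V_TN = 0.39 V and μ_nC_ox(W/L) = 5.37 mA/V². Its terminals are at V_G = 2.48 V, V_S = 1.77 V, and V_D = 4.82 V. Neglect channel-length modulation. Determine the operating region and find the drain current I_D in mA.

V_GS = V_G − V_S = 2.48 − 1.77 = 0.71 V; V_DS = V_D − V_S = 4.82 − 1.77 = 3.05 V.
V_ov = V_GS − V_TN = 0.71 − 0.39 = 0.32 V.
Since V_DS = 3.05 V ≥ V_ov = 0.32 V, the device is in saturation.
I_D = ½ k_n V_ov² = 0.5 × 5.37 × 0.32² = 0.275 mA.

Saturation; I_D = 0.275 mA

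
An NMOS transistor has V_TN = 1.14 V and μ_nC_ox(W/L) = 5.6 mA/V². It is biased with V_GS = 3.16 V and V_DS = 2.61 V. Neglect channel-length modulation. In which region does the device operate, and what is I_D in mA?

Saturation; I_D = 11.4 mA

V_ov = V_GS − V_TN = 3.16 − 1.14 = 2.02 V.
Since V_DS = 2.61 V ≥ V_ov = 2.02 V, the device is in saturation.
I_D = ½ k_n V_ov² = 0.5 × 5.6 × 2.02² = 11.4 mA.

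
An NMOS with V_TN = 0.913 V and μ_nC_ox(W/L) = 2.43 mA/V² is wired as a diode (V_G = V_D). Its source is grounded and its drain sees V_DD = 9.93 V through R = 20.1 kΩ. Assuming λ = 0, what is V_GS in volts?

With gate tied to drain, V_GS = V_DS ≥ V_GS − V_TN, so the device is in saturation.
KCL at the drain: ½ k_n (V_GS − V_TN)² = (V_DD − V_GS)/R.
Let x = V_GS − 0.913. Then 24.4 x² + x − 9.017 = 0, giving x = 0.588 V (positive root), so V_GS = 1.5 V.
I_D = (V_DD − V_GS)/R = (9.93 − 1.5) / 20.1 = 0.419 mA.

V_GS = 1.50 V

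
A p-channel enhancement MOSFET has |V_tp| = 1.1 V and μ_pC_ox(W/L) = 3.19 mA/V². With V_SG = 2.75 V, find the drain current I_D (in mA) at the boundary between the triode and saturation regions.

At the boundary V_SD = V_ov = V_SG − |V_tp| = 2.75 − 1.1 = 1.65 V.
I_D = ½ k_p V_ov² = 0.5 × 3.19 × 1.65² = 4.34 mA.

I_D = 4.34 mA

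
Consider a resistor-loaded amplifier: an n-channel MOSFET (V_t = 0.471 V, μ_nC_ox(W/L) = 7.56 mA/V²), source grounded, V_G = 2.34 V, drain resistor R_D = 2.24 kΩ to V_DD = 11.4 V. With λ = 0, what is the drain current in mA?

V_GS = V_G = 2.34 V, so V_ov = 2.34 − 0.471 = 1.87 V.
Assume saturation: I_D = ½ k_n V_ov² = 0.5 × 7.56 × 1.87² = 13.2 mA, giving V_DS = V_DD − I_D R_D = 11.4 − 13.2 × 2.24 = -18.2 V.
But -18.2 V < V_ov = 1.87 V, so the device is actually in triode.
In triode I_D = k_n[V_ov V_DS − ½ V_DS²] and I_D = (V_DD − V_DS)/R_D. Equating: 8.47 V_DS² − 32.65 V_DS + 11.4 = 0, giving V_DS = 0.388 V (the root below V_ov).
I_D = (11.4 − 0.388) / 2.24 = 4.92 mA.

I_D = 4.92 mA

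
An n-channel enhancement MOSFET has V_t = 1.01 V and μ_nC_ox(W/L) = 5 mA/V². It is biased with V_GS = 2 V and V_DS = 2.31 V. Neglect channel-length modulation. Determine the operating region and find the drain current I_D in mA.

Saturation; I_D = 2.45 mA

V_ov = V_GS − V_t = 2 − 1.01 = 0.99 V.
Since V_DS = 2.31 V ≥ V_ov = 0.99 V, the device is in saturation.
I_D = ½ k_n V_ov² = 0.5 × 5 × 0.99² = 2.45 mA.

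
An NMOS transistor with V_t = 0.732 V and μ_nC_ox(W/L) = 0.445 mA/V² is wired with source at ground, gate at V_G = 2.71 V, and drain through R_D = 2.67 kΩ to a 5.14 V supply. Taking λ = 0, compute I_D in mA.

V_GS = V_G = 2.71 V, so V_ov = 2.71 − 0.732 = 1.98 V.
Assume saturation: I_D = ½ k_n V_ov² = 0.5 × 0.445 × 1.98² = 0.871 mA, giving V_DS = V_DD − I_D R_D = 5.14 − 0.871 × 2.67 = 2.82 V.
V_DS = 2.82 V ≥ V_ov = 1.98 V, confirming saturation.

I_D = 0.871 mA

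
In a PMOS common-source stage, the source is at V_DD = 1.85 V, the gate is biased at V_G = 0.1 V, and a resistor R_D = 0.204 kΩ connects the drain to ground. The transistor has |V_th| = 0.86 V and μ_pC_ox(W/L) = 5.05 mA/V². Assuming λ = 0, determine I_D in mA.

I_D = 2.00 mA

V_SG = V_DD − V_G = 1.85 − 0.1 = 1.75 V, so V_ov = 1.75 − 0.86 = 0.89 V.
Assume saturation: I_D = ½ k_p V_ov² = 0.5 × 5.05 × 0.89² = 2 mA, giving V_SD = V_DD − I_D R_D = 1.85 − 2 × 0.204 = 1.44 V.
V_SD = 1.44 V ≥ V_ov = 0.89 V, confirming saturation.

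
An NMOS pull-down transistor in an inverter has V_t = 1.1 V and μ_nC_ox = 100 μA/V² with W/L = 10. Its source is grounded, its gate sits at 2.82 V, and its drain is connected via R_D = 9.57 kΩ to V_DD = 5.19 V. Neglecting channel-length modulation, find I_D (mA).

V_GS = V_G = 2.82 V, so V_ov = 2.82 − 1.1 = 1.72 V.
k_n = μ_nC_ox · (W/L) = 1 mA/V².
Assume saturation: I_D = ½ k_n V_ov² = 0.5 × 1 × 1.72² = 1.48 mA, giving V_DS = V_DD − I_D R_D = 5.19 − 1.48 × 9.57 = -8.97 V.
But -8.97 V < V_ov = 1.72 V, so the device is actually in triode.
In triode I_D = k_n[V_ov V_DS − ½ V_DS²] and I_D = (V_DD − V_DS)/R_D. Equating: 4.79 V_DS² − 17.46 V_DS + 5.19 = 0, giving V_DS = 0.326 V (the root below V_ov).
I_D = (5.19 − 0.326) / 9.57 = 0.508 mA.

I_D = 0.508 mA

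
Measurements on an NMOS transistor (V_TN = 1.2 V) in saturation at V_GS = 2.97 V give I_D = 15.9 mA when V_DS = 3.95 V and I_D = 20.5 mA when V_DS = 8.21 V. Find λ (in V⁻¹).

λ = 0.0928 V⁻¹

With V_GS fixed, I_D ∝ (1 + λ V_DS) in saturation, so I_D2/I_D1 = (1 + λ V_DS2)/(1 + λ V_DS1).
20.5/15.9 = 1.289 = (1 + 8.21 λ)/(1 + 3.95 λ).
Solving: λ (I_D1 V_DS2 − I_D2 V_DS1) = I_D2 − I_D1, so λ = (20.5 − 15.9) / (15.9 × 8.21 − 20.5 × 3.95) = 4.6 / 49.6 = 0.0928 V⁻¹.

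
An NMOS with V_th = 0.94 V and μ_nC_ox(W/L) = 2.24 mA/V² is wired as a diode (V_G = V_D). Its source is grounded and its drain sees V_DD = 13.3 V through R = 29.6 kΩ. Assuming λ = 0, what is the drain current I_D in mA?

With gate tied to drain, V_GS = V_DS ≥ V_GS − V_th, so the device is in saturation.
KCL at the drain: ½ k_n (V_GS − V_th)² = (V_DD − V_GS)/R.
Let x = V_GS − 0.94. Then 33.2 x² + x − 12.36 = 0, giving x = 0.596 V (positive root), so V_GS = 1.54 V.
I_D = (V_DD − V_GS)/R = (13.3 − 1.54) / 29.6 = 0.397 mA.

I_D = 0.397 mA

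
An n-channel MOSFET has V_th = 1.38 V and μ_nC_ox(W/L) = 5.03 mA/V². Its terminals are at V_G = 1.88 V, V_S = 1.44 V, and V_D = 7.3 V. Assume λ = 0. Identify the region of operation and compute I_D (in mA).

V_GS = V_G − V_S = 1.88 − 1.44 = 0.44 V; V_DS = V_D − V_S = 7.3 − 1.44 = 5.86 V.
V_GS = 0.44 V < V_th = 1.38 V, so the transistor is in cutoff.

Cutoff; I_D = 0 mA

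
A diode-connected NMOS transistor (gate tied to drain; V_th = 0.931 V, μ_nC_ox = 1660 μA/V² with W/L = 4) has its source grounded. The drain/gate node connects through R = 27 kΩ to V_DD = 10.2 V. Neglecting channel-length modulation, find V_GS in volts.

V_GS = 1.25 V

With gate tied to drain, V_GS = V_DS ≥ V_GS − V_th, so the device is in saturation.
k_n = μ_nC_ox · (W/L) = 6.64 mA/V².
KCL at the drain: ½ k_n (V_GS − V_th)² = (V_DD − V_GS)/R.
Let x = V_GS − 0.931. Then 89.6 x² + x − 9.269 = 0, giving x = 0.316 V (positive root), so V_GS = 1.25 V.
I_D = (V_DD − V_GS)/R = (10.2 − 1.25) / 27 = 0.332 mA.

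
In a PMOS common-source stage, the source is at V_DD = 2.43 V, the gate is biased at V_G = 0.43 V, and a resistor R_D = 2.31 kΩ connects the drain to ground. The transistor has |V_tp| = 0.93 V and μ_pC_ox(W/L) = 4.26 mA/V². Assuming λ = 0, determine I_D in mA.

I_D = 0.951 mA

V_SG = V_DD − V_G = 2.43 − 0.43 = 2 V, so V_ov = 2 − 0.93 = 1.07 V.
Assume saturation: I_D = ½ k_p V_ov² = 0.5 × 4.26 × 1.07² = 2.44 mA, giving V_SD = V_DD − I_D R_D = 2.43 − 2.44 × 2.31 = -3.2 V.
But -3.2 V < V_ov = 1.07 V, so the device is actually in triode.
In triode I_D = k_p[V_ov V_SD − ½ V_SD²] and I_D = (V_DD − V_SD)/R_D. Equating: 4.92 V_SD² − 11.53 V_SD + 2.43 = 0, giving V_SD = 0.234 V (the root below V_ov).
I_D = (2.43 − 0.234) / 2.31 = 0.951 mA.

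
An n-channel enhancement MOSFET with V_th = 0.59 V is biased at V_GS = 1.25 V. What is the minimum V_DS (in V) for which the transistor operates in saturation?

The boundary between triode and saturation is V_DS = V_GS − V_th = V_ov.
V_ov = 1.25 − 0.59 = 0.66 V.

V_DS,sat = 0.660 V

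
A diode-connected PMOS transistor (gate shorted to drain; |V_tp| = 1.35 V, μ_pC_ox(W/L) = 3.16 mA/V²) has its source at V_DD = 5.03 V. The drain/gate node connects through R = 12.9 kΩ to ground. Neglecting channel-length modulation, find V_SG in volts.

V_SG = 1.75 V

With gate tied to drain, V_SG = V_SD ≥ V_SG − |V_tp|, so the device is in saturation.
KCL at the drain: ½ k_p (V_SG − |V_tp|)² = (V_DD − V_SG)/R.
Let x = V_SG − 1.35. Then 20.4 x² + x − 3.68 = 0, giving x = 0.401 V (positive root), so V_SG = 1.75 V.
I_D = (V_DD − V_SG)/R = (5.03 − 1.75) / 12.9 = 0.254 mA.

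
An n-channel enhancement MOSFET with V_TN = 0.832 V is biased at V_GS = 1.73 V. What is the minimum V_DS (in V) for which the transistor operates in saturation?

The boundary between triode and saturation is V_DS = V_GS − V_TN = V_ov.
V_ov = 1.73 − 0.832 = 0.898 V.

V_DS,sat = 0.898 V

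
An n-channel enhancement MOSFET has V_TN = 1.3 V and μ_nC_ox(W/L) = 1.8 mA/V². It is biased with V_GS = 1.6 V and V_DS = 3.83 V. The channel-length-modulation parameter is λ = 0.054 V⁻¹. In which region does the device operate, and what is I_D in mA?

Saturation; I_D = 0.0978 mA

V_ov = V_GS − V_TN = 1.6 − 1.3 = 0.3 V.
Since V_DS = 3.83 V ≥ V_ov = 0.3 V, the device is in saturation.
I_D = ½ k_n V_ov² (1 + λ V_DS) = 0.5 × 1.8 × 0.3² × (1 + 0.054 × 3.83) = 0.0978 mA.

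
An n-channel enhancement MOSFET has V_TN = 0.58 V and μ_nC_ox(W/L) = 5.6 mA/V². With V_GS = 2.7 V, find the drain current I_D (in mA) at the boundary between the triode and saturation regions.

At the boundary V_DS = V_ov = V_GS − V_TN = 2.7 − 0.58 = 2.12 V.
I_D = ½ k_n V_ov² = 0.5 × 5.6 × 2.12² = 12.6 mA.

I_D = 12.6 mA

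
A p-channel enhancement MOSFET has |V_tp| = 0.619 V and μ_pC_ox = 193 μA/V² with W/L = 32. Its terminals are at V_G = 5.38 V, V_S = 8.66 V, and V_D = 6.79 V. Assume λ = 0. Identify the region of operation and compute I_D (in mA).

Triode; I_D = 19.9 mA

V_SG = V_S − V_G = 8.66 − 5.38 = 3.28 V; V_SD = V_S − V_D = 8.66 − 6.79 = 1.87 V.
k_p = μ_pC_ox · (W/L) = 6.176 mA/V².
V_ov = V_SG − |V_tp| = 3.28 − 0.619 = 2.66 V.
Since V_SD = 1.87 V < V_ov = 2.66 V, the device is in the triode region.
I_D = k_p [V_ov · V_SD − ½ V_SD²] = 6.176 × [2.66 × 1.87 − 0.5 × 1.87²] = 19.9 mA.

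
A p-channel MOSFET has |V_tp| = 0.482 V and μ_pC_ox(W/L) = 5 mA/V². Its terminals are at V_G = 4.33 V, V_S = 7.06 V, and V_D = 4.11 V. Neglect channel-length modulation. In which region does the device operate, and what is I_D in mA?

Saturation; I_D = 12.6 mA

V_SG = V_S − V_G = 7.06 − 4.33 = 2.73 V; V_SD = V_S − V_D = 7.06 − 4.11 = 2.95 V.
V_ov = V_SG − |V_tp| = 2.73 − 0.482 = 2.25 V.
Since V_SD = 2.95 V ≥ V_ov = 2.25 V, the device is in saturation.
I_D = ½ k_p V_ov² = 0.5 × 5 × 2.25² = 12.6 mA.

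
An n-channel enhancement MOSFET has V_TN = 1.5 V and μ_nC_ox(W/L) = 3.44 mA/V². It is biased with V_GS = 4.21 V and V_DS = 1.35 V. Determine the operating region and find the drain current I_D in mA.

V_ov = V_GS − V_TN = 4.21 − 1.5 = 2.71 V.
Since V_DS = 1.35 V < V_ov = 2.71 V, the device is in the triode region.
I_D = k_n [V_ov · V_DS − ½ V_DS²] = 3.44 × [2.71 × 1.35 − 0.5 × 1.35²] = 9.45 mA.

Triode; I_D = 9.45 mA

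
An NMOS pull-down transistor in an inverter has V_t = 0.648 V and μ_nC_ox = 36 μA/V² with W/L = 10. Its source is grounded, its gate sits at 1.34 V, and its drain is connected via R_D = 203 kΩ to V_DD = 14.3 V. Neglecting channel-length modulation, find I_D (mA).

V_GS = V_G = 1.34 V, so V_ov = 1.34 − 0.648 = 0.692 V.
k_n = μ_nC_ox · (W/L) = 0.36 mA/V².
Assume saturation: I_D = ½ k_n V_ov² = 0.5 × 0.36 × 0.692² = 0.0862 mA, giving V_DS = V_DD − I_D R_D = 14.3 − 0.0862 × 203 = -3.2 V.
But -3.2 V < V_ov = 0.692 V, so the device is actually in triode.
In triode I_D = k_n[V_ov V_DS − ½ V_DS²] and I_D = (V_DD − V_DS)/R_D. Equating: 36.5 V_DS² − 51.57 V_DS + 14.3 = 0, giving V_DS = 0.379 V (the root below V_ov).
I_D = (14.3 − 0.379) / 203 = 0.0686 mA.

I_D = 0.0686 mA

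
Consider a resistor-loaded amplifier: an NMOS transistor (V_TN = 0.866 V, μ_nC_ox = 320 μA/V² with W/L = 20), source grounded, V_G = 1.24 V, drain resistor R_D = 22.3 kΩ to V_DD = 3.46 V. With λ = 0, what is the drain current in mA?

V_GS = V_G = 1.24 V, so V_ov = 1.24 − 0.866 = 0.374 V.
k_n = μ_nC_ox · (W/L) = 6.4 mA/V².
Assume saturation: I_D = ½ k_n V_ov² = 0.5 × 6.4 × 0.374² = 0.448 mA, giving V_DS = V_DD − I_D R_D = 3.46 − 0.448 × 22.3 = -6.52 V.
But -6.52 V < V_ov = 0.374 V, so the device is actually in triode.
In triode I_D = k_n[V_ov V_DS − ½ V_DS²] and I_D = (V_DD − V_DS)/R_D. Equating: 71.4 V_DS² − 54.38 V_DS + 3.46 = 0, giving V_DS = 0.0701 V (the root below V_ov).
I_D = (3.46 − 0.0701) / 22.3 = 0.152 mA.

I_D = 0.152 mA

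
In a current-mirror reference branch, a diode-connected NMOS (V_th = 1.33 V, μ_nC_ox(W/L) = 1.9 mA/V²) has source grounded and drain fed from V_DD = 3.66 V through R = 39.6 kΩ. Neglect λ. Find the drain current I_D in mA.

I_D = 0.0529 mA

With gate tied to drain, V_GS = V_DS ≥ V_GS − V_th, so the device is in saturation.
KCL at the drain: ½ k_n (V_GS − V_th)² = (V_DD − V_GS)/R.
Let x = V_GS − 1.33. Then 37.6 x² + x − 2.33 = 0, giving x = 0.236 V (positive root), so V_GS = 1.57 V.
I_D = (V_DD − V_GS)/R = (3.66 − 1.57) / 39.6 = 0.0529 mA.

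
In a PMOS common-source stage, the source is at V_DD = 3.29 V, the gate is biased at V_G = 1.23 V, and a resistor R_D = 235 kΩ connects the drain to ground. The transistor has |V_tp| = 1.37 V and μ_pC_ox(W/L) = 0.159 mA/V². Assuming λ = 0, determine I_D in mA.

I_D = 0.0134 mA

V_SG = V_DD − V_G = 3.29 − 1.23 = 2.06 V, so V_ov = 2.06 − 1.37 = 0.69 V.
Assume saturation: I_D = ½ k_p V_ov² = 0.5 × 0.159 × 0.69² = 0.0378 mA, giving V_SD = V_DD − I_D R_D = 3.29 − 0.0378 × 235 = -5.6 V.
But -5.6 V < V_ov = 0.69 V, so the device is actually in triode.
In triode I_D = k_p[V_ov V_SD − ½ V_SD²] and I_D = (V_DD − V_SD)/R_D. Equating: 18.7 V_SD² − 26.78 V_SD + 3.29 = 0, giving V_SD = 0.136 V (the root below V_ov).
I_D = (3.29 − 0.136) / 235 = 0.0134 mA.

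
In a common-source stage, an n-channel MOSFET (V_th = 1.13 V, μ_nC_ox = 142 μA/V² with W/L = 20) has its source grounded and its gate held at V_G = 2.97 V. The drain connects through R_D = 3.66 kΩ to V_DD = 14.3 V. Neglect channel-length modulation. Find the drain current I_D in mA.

I_D = 3.65 mA

V_GS = V_G = 2.97 V, so V_ov = 2.97 − 1.13 = 1.84 V.
k_n = μ_nC_ox · (W/L) = 2.84 mA/V².
Assume saturation: I_D = ½ k_n V_ov² = 0.5 × 2.84 × 1.84² = 4.81 mA, giving V_DS = V_DD − I_D R_D = 14.3 − 4.81 × 3.66 = -3.3 V.
But -3.3 V < V_ov = 1.84 V, so the device is actually in triode.
In triode I_D = k_n[V_ov V_DS − ½ V_DS²] and I_D = (V_DD − V_DS)/R_D. Equating: 5.2 V_DS² − 20.13 V_DS + 14.3 = 0, giving V_DS = 0.938 V (the root below V_ov).
I_D = (14.3 − 0.938) / 3.66 = 3.65 mA.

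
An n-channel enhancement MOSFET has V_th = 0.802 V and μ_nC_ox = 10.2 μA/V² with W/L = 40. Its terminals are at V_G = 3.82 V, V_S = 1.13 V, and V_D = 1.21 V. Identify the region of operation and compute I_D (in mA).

Triode; I_D = 0.0603 mA

V_GS = V_G − V_S = 3.82 − 1.13 = 2.69 V; V_DS = V_D − V_S = 1.21 − 1.13 = 0.08 V.
k_n = μ_nC_ox · (W/L) = 0.408 mA/V².
V_ov = V_GS − V_th = 2.69 − 0.802 = 1.89 V.
Since V_DS = 0.08 V < V_ov = 1.89 V, the device is in the triode region.
I_D = k_n [V_ov · V_DS − ½ V_DS²] = 0.408 × [1.89 × 0.08 − 0.5 × 0.08²] = 0.0603 mA.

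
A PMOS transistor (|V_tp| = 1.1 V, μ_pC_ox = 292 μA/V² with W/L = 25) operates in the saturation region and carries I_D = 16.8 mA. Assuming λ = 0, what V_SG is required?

V_SG = 3.25 V

k_p = μ_pC_ox · (W/L) = 7.3 mA/V².
In saturation I_D = ½ k_p (V_SG − |V_tp|)², so V_SG − |V_tp| = √(2 I_D / k_p) = √(2 × 16.8 / 7.3) = 2.15 V.
V_SG = 1.1 + 2.15 = 3.25 V.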